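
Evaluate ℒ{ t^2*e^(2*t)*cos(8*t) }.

L{cos(8t)} = s/(s^2 + 64).
Multiplying by e^(2t) shifts s → s - 2, so L{e^(2*t)*cos(8*t)} = (s - 2)/((s - 2)^2 + 64).
Then apply L{t^2·g(t)} = (-1)^2 d^2/ds^2[G(s)] with G(s) = (s - 2)/((s - 2)^2 + 64):
differentiating 2 times and applying the sign gives 2*(s - 2)*(s^2 - 4*s - 188)/(s^2 - 4*s + 68)^3.

2*(s - 2)*(s^2 - 4*s - 188)/(s^2 - 4*s + 68)^3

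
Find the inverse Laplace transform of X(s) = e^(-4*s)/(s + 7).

The factor e^(-4s) signals a time shift by c = 4 (second shifting theorem).
L{e^(-7t)} = 1/(s + 7), so L^-1{1/(s + 7)} = e^(-7*t).
Hence the inverse is u(t - 4) times that function evaluated at t - 4.

Heaviside(t - 4)*(exp(-7*t + 28))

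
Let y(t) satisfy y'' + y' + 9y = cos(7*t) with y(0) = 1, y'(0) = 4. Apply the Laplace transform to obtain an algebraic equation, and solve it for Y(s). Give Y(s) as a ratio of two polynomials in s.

Y(s) = (s^3 + 5*s^2 + 50*s + 245)/(s^4 + s^3 + 58*s^2 + 49*s + 441)

Laplace-transform each side.
With L{y''} = s^2 Y - s·y(0) - y'(0) and L{y'} = sY - y(0), with y(0) = 1, y'(0) = 4: the LHS transforms to (s^2 + s + 9)Y - (s + 5).
The right side is L{cos(7*t)} = s/(s^2 + 49).
So (s^2 + s + 9)Y = s/(s^2 + 49) + (s + 5).
Solve for Y(s) and write it as one ratio of polynomials.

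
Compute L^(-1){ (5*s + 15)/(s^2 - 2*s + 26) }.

Complete the square in the denominator: s^2 - 2*s + 26 = (s - 1)^2 + 5^2.
Split the numerator to match: 5*s + 15 = 5·(s - 1) + 4·5.
Invert each term: 5·(s - 1)/((s - 1)^2 + 25) ↔ 5e^(t)cos(5t); 4·5/((s - 1)^2 + 25) ↔ 4e^(t)sin(5t).

4*exp(t)*sin(5*t) + 5*exp(t)*cos(5*t)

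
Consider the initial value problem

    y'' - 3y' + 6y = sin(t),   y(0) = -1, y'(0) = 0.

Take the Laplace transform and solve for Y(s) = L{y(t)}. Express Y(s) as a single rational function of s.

Y(s) = (-s^3 + 3*s^2 - s + 4)/(s^4 - 3*s^3 + 7*s^2 - 3*s + 6)

Take the Laplace transform of both sides.
Using L{y''} = s^2 Y - s·y(0) - y'(0) and L{y'} = sY - y(0), with y(0) = -1, y'(0) = 0, the left side becomes (s^2 - 3*s + 6)Y - (-s + 3).
The right side is L{sin(t)} = 1/(s^2 + 1).
So (s^2 - 3*s + 6)Y = 1/(s^2 + 1) + (-s + 3).
Divide through and combine into a single rational function.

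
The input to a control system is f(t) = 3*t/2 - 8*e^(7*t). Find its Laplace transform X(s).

Apply the Laplace transform termwise.
(-8)·[L{e^(7t)} = 1/(s - 7)]; (3/2)·[L{t} = 1!/s^2 = 1/s^2].

X(s) = -8/(s - 7) + 3/(2*s^2)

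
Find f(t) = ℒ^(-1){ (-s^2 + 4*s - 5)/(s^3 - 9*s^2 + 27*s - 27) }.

f(t) = -t^2*exp(3*t) - 2*t*exp(3*t) - exp(3*t)

Factor the denominator: s^3 - 9*s^2 + 27*s - 27 = (s - 3)^3.
Partial fraction decomposition gives [-1/(s - 3)] + [-2/(s - 3)^2] + [-2/(s - 3)^3].
Invert each term: -1/(s - 3) ↔ -e^(3t); -2/(s - 3)^2 ↔ -2t·e^(3t); -2/(s - 3)^3 ↔ (-1)t^2·e^(3t).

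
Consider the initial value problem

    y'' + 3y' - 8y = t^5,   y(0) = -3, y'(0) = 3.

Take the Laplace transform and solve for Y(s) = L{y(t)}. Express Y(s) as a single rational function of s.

Y(s) = (-3*s^7 - 6*s^6 + 120)/(s^8 + 3*s^7 - 8*s^6)

Transform both sides with L{·}.
The derivative rules (L{y''} = s^2 Y - s·y(0) - y'(0) and L{y'} = sY - y(0), with y(0) = -3, y'(0) = 3) turn the left side into (s^2 + 3*s - 8)Y - (-3*s - 6).
The right side is L{t^5} = 120/s^6.
So (s^2 + 3*s - 8)Y = 120/s^6 + (-3*s - 6).
Solve for Y(s) and write it as one ratio of polynomials.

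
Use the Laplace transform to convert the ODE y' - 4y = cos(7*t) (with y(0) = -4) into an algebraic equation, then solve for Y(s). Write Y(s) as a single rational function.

Transform both sides with L{·}.
With L{y'} = sY - y(0) = sY - (-4): the LHS transforms to (s - 4)Y - (-4).
The right side is L{cos(7*t)} = s/(s^2 + 49).
So (s - 4)Y = s/(s^2 + 49) + (-4).
Isolate Y and clear denominators.

Y(s) = (-4*s^2 + s - 196)/(s^3 - 4*s^2 + 49*s - 196)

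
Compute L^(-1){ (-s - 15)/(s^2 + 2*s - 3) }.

-4*exp(t) + 3*exp(-3*t)

Factor the denominator: s^2 + 2*s - 3 = (s - 1)*(s + 3).
Partial fraction decomposition gives [-4/(s - 1)] + [3/(s + 3)].
Invert each term: -4/(s - 1) ↔ -4e^(t); 3/(s + 3) ↔ 3e^(-3t).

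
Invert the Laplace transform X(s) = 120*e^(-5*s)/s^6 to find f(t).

f(t) = Heaviside(t - 5)*((t - 5)^5)

The factor e^(-5s) signals a time shift by c = 5 (second shifting theorem).
L{t^5} = 5!/s^6 = 120/s^6, so L^-1{120/s^6} = t^5.
Hence the inverse is u(t - 5) times that function evaluated at t - 5.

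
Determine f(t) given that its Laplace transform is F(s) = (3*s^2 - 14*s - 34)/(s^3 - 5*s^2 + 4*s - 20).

Factor the denominator: s^3 - 5*s^2 + 4*s - 20 = (s - 5)*(s^2 + 4).
Partial fraction decomposition gives [-1/(s - 5)] + [4*s/(s^2 + 4)] + [6/(s^2 + 4)].
Invert each term: -1/(s - 5) ↔ -e^(5t); 4·s/(s^2 + 4) ↔ 4cos(2t); 3·2/(s^2 + 4) ↔ 3sin(2t).

f(t) = -exp(5*t) + 3*sin(2*t) + 4*cos(2*t)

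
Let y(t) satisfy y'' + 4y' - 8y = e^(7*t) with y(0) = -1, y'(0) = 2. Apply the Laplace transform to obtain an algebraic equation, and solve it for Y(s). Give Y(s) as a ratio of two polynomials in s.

Laplace-transform each side.
The derivative rules (L{y''} = s^2 Y - s·y(0) - y'(0) and L{y'} = sY - y(0), with y(0) = -1, y'(0) = 2) turn the left side into (s^2 + 4*s - 8)Y - (-s - 2).
The right side is L{e^(7*t)} = 1/(s - 7).
So (s^2 + 4*s - 8)Y = 1/(s - 7) + (-s - 2).
Divide through and combine into a single rational function.

Y(s) = (-s^2 + 5*s + 15)/(s^3 - 3*s^2 - 36*s + 56)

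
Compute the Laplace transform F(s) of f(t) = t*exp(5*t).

L{t} = 1!/s^2 = 1/s^2.
By the first shifting theorem, multiplying by e^(5t) replaces s with s - 5.

F(s) = (s - 5)^(-2)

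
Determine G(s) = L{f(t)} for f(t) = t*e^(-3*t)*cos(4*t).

G(s) = (s - 1)*(s + 7)/(s^2 + 6*s + 25)^2

L{cos(4t)} = s/(s^2 + 16).
Multiplying by e^(-3t) shifts s → s + 3, so L{e^(-3*t)*cos(4*t)} = (s + 3)/((s + 3)^2 + 16).
Then apply L{t·g(t)} = -d/ds[H(s)] with H(s) = (s + 3)/((s + 3)^2 + 16):
differentiating 1 time and applying the sign gives (s - 1)*(s + 7)/(s^2 + 6*s + 25)^2.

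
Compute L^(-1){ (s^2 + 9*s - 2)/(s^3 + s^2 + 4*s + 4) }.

Factor the denominator: s^3 + s^2 + 4*s + 4 = (s + 1)*(s^2 + 4).
Partial fraction decomposition gives [-2/(s + 1)] + [3*s/(s^2 + 4)] + [6/(s^2 + 4)].
Invert each term: -2/(s + 1) ↔ -2e^(-t); 3·s/(s^2 + 4) ↔ 3cos(2t); 3·2/(s^2 + 4) ↔ 3sin(2t).

3*sin(2*t) + 3*cos(2*t) - 2*exp(-t)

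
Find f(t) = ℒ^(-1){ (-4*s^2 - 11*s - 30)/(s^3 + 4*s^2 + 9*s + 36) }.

f(t) = -sin(3*t) - 2*cos(3*t) - 2*exp(-4*t)

Factor the denominator: s^3 + 4*s^2 + 9*s + 36 = (s + 4)*(s^2 + 9).
Partial fraction decomposition gives [-2/(s + 4)] + [-2*s/(s^2 + 9)] + [-3/(s^2 + 9)].
Invert each term: -2/(s + 4) ↔ -2e^(-4t); -2·s/(s^2 + 9) ↔ -2cos(3t); -1·3/(s^2 + 9) ↔ -sin(3t).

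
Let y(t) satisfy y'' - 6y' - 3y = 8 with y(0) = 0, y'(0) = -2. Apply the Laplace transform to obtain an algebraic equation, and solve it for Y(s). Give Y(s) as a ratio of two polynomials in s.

Y(s) = (-2*s + 8)/(s^3 - 6*s^2 - 3*s)

Transform both sides with L{·}.
With L{y''} = s^2 Y - s·y(0) - y'(0) and L{y'} = sY - y(0), with y(0) = 0, y'(0) = -2: the LHS transforms to (s^2 - 6*s - 3)Y - (-2).
The right side is L{8} = 8/s.
So (s^2 - 6*s - 3)Y = 8/s + (-2).
Divide through and combine into a single rational function.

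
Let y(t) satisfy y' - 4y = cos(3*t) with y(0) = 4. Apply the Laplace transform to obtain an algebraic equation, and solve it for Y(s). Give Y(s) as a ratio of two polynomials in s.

Y(s) = (4*s^2 + s + 36)/(s^3 - 4*s^2 + 9*s - 36)

Apply the Laplace transform to the equation.
The derivative rules (L{y'} = sY - y(0) = sY - 4) turn the left side into (s - 4)Y - (4).
The right side is L{cos(3*t)} = s/(s^2 + 9).
So (s - 4)Y = s/(s^2 + 9) + (4).
Isolate Y and clear denominators.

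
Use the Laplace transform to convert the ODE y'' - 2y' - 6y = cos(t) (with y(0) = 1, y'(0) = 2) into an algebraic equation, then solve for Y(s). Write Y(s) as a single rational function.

Apply the Laplace transform to the equation.
Using L{y''} = s^2 Y - s·y(0) - y'(0) and L{y'} = sY - y(0), with y(0) = 1, y'(0) = 2, the left side becomes (s^2 - 2*s - 6)Y - (s).
The right side is L{cos(t)} = s/(s^2 + 1).
So (s^2 - 2*s - 6)Y = s/(s^2 + 1) + (s).
Isolate Y and clear denominators.

Y(s) = (s^3 + 2*s)/(s^4 - 2*s^3 - 5*s^2 - 2*s - 6)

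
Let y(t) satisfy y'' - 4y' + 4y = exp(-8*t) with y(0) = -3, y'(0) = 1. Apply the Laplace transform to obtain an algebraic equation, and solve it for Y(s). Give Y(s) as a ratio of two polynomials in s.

Laplace-transform each side.
Using L{y''} = s^2 Y - s·y(0) - y'(0) and L{y'} = sY - y(0), with y(0) = -3, y'(0) = 1, the left side becomes (s^2 - 4*s + 4)Y - (-3*s + 13).
The right side is L{exp(-8*t)} = 1/(s + 8).
So (s^2 - 4*s + 4)Y = 1/(s + 8) + (-3*s + 13).
Divide through and combine into a single rational function.

Y(s) = (-3*s^2 - 11*s + 105)/(s^3 + 4*s^2 - 28*s + 32)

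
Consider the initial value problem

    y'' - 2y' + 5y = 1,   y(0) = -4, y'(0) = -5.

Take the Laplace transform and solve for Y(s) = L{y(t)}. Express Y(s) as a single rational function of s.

Y(s) = (-4*s^2 + 3*s + 1)/(s^3 - 2*s^2 + 5*s)

Apply the Laplace transform to the equation.
With L{y''} = s^2 Y - s·y(0) - y'(0) and L{y'} = sY - y(0), with y(0) = -4, y'(0) = -5: the LHS transforms to (s^2 - 2*s + 5)Y - (-4*s + 3).
The right side is L{1} = 1/s.
So (s^2 - 2*s + 5)Y = 1/s + (-4*s + 3).
Solve for Y(s) and write it as one ratio of polynomials.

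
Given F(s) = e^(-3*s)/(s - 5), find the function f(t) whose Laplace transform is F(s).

f(t) = Heaviside(t - 3)*(exp(5*t - 15))

The factor e^(-3s) signals a time shift by c = 3 (second shifting theorem).
L{e^(5t)} = 1/(s - 5), so L^-1{1/(s - 5)} = e^(5*t).
Hence the inverse is u(t - 3) times that function evaluated at t - 3.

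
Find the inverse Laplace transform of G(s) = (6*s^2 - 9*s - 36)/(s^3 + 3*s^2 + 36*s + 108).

Factor the denominator: s^3 + 3*s^2 + 36*s + 108 = (s + 3)*(s^2 + 36).
Partial fraction decomposition gives [1/(s + 3)] + [5*s/(s^2 + 36)] + [-24/(s^2 + 36)].
Invert each term: 1/(s + 3) ↔ e^(-3t); 5·s/(s^2 + 36) ↔ 5cos(6t); -4·6/(s^2 + 36) ↔ -4sin(6t).

-4*sin(6*t) + 5*cos(6*t) + exp(-3*t)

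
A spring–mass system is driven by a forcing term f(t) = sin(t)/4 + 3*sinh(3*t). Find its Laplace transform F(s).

The transform is linear, so treat each term independently.
(1/4)·[L{sin(t)} = 1/(s^2 + 1)]; (3)·[L{sinh(3t)} = 3/(s^2 - 9)].

F(s) = 1/(4*(s^2 + 1)) + 9/(s^2 - 9)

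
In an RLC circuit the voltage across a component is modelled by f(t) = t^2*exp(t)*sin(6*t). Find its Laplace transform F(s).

F(s) = 36*(s^2 - 2*s - 11)/(s^2 - 2*s + 37)^3

L{sin(6t)} = 6/(s^2 + 36).
Multiplying by e^(t) shifts s → s - 1, so L{exp(t)*sin(6*t)} = 6/((s - 1)^2 + 36).
Then apply L{t^2·g(t)} = (-1)^2 d^2/ds^2[G(s)] with G(s) = 6/((s - 1)^2 + 36):
differentiating 2 times and applying the sign gives 36*(s^2 - 2*s - 11)/(s^2 - 2*s + 37)^3.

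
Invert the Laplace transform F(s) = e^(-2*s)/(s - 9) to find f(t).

The factor e^(-2s) signals a time shift by c = 2 (second shifting theorem).
L{e^(9t)} = 1/(s - 9), so L^-1{1/(s - 9)} = e^(9*t).
Hence the inverse is u(t - 2) times that function evaluated at t - 2.

f(t) = Heaviside(t - 2)*(exp(9*t - 18))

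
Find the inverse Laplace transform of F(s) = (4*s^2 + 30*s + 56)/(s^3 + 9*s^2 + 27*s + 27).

Factor the denominator: s^3 + 9*s^2 + 27*s + 27 = (s + 3)^3.
Partial fraction decomposition gives [4/(s + 3)] + [6/(s + 3)^2] + [2/(s + 3)^3].
Invert each term: 4/(s + 3) ↔ 4e^(-3t); 6/(s + 3)^2 ↔ 6t·e^(-3t); 2/(s + 3)^3 ↔ (1)t^2·e^(-3t).

t^2*exp(-3*t) + 6*t*exp(-3*t) + 4*exp(-3*t)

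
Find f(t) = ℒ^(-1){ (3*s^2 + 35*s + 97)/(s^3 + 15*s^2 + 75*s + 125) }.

f(t) = -3*t^2*exp(-5*t)/2 + 5*t*exp(-5*t) + 3*exp(-5*t)

Factor the denominator: s^3 + 15*s^2 + 75*s + 125 = (s + 5)^3.
Partial fraction decomposition gives [3/(s + 5)] + [5/(s + 5)^2] + [-3/(s + 5)^3].
Invert each term: 3/(s + 5) ↔ 3e^(-5t); 5/(s + 5)^2 ↔ 5t·e^(-5t); -3/(s + 5)^3 ↔ (-3/2)t^2·e^(-5t).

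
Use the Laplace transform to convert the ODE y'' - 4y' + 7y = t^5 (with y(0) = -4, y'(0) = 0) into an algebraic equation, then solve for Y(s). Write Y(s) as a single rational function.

Take the Laplace transform of both sides.
With L{y''} = s^2 Y - s·y(0) - y'(0) and L{y'} = sY - y(0), with y(0) = -4, y'(0) = 0: the LHS transforms to (s^2 - 4*s + 7)Y - (-4*s + 16).
The right side is L{t^5} = 120/s^6.
So (s^2 - 4*s + 7)Y = 120/s^6 + (-4*s + 16).
Solve for Y(s) and write it as one ratio of polynomials.

Y(s) = (-4*s^7 + 16*s^6 + 120)/(s^8 - 4*s^7 + 7*s^6)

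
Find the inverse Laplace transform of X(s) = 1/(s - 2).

exp(2*t)

Since L{e^(2t)} = 1/(s - 2), the inverse is e^(2*t).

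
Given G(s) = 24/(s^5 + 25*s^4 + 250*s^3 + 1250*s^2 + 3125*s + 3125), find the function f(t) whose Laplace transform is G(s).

Rewrite the denominator: s^5 + 25*s^4 + 250*s^3 + 1250*s^2 + 3125*s + 3125 = (s + 5)^5.
The form in (s + 5) signals a first-shifting-theorem factor e^(-5t).
Since L{t^4} = 4!/s^5 = 24/s^5, the inverse is t^4*e^(-5*t).

f(t) = t^4*exp(-5*t)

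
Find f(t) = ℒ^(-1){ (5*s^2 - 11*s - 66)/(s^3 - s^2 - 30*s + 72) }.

Factor the denominator: s^3 - s^2 - 30*s + 72 = (s - 4)*(s - 3)*(s + 6).
Partial fraction decomposition gives [2/(s + 6)] + [6/(s - 3)] + [-3/(s - 4)].
Invert each term: 2/(s + 6) ↔ 2e^(-6t); 6/(s - 3) ↔ 6e^(3t); -3/(s - 4) ↔ -3e^(4t).

f(t) = -3*exp(4*t) + 6*exp(3*t) + 2*exp(-6*t)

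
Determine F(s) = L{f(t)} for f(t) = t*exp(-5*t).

F(s) = (s + 5)^(-2)

L{e^(-5t)} = 1/(s + 5).
Then apply L{t·g(t)} = -d/ds[G(s)] with G(s) = 1/(s + 5):
differentiating 1 time and applying the sign gives (s + 5)^(-2).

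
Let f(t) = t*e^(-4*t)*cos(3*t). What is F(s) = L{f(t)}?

F(s) = (s + 1)*(s + 7)/(s^2 + 8*s + 25)^2

L{cos(3t)} = s/(s^2 + 9).
Multiplying by e^(-4t) shifts s → s + 4, so L{e^(-4*t)*cos(3*t)} = (s + 4)/((s + 4)^2 + 9).
Then apply L{t·g(t)} = -d/ds[G(s)] with G(s) = (s + 4)/((s + 4)^2 + 9):
differentiating 1 time and applying the sign gives (s + 1)*(s + 7)/(s^2 + 8*s + 25)^2.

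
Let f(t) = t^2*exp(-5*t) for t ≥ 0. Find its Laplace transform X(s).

X(s) = 2/(s + 5)^3

L{e^(-5t)} = 1/(s + 5).
Then apply L{t^2·g(t)} = (-1)^2 d^2/ds^2[G(s)] with G(s) = 1/(s + 5):
differentiating 2 times and applying the sign gives 2/(s + 5)^3.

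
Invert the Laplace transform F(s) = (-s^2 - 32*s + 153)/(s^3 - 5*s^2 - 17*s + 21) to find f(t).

f(t) = -2*exp(7*t) - 5*exp(t) + 6*exp(-3*t)

Factor the denominator: s^3 - 5*s^2 - 17*s + 21 = (s - 7)*(s - 1)*(s + 3).
Partial fraction decomposition gives [-2/(s - 7)] + [6/(s + 3)] + [-5/(s - 1)].
Invert each term: -2/(s - 7) ↔ -2e^(7t); 6/(s + 3) ↔ 6e^(-3t); -5/(s - 1) ↔ -5e^(t).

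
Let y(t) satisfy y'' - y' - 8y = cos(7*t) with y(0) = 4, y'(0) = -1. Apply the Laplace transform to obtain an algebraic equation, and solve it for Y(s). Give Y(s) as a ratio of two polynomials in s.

Y(s) = (4*s^3 - 5*s^2 + 197*s - 245)/(s^4 - s^3 + 41*s^2 - 49*s - 392)

Take the Laplace transform of both sides.
Using L{y''} = s^2 Y - s·y(0) - y'(0) and L{y'} = sY - y(0), with y(0) = 4, y'(0) = -1, the left side becomes (s^2 - s - 8)Y - (4*s - 5).
The right side is L{cos(7*t)} = s/(s^2 + 49).
So (s^2 - s - 8)Y = s/(s^2 + 49) + (4*s - 5).
Solve for Y(s) and write it as one ratio of polynomials.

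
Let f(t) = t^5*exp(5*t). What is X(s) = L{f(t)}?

L{t^5} = 5!/s^6 = 120/s^6.
By the first shifting theorem, multiplying by e^(5t) replaces s with s - 5.

X(s) = 120/(s - 5)^6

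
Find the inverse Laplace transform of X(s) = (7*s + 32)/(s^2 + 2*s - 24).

6*exp(4*t) + exp(-6*t)

Factor the denominator: s^2 + 2*s - 24 = (s - 4)*(s + 6).
Partial fraction decomposition gives [6/(s - 4)] + [1/(s + 6)].
Invert each term: 6/(s - 4) ↔ 6e^(4t); 1/(s + 6) ↔ e^(-6t).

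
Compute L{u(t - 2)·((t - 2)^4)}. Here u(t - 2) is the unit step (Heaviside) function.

By the second shifting theorem, L{u(t - c)·g(t - c)} = e^(-cs)·G(s) with c = 2 and G(s) = L{g(t)}.
L{t^4} = 4!/s^5 = 24/s^5.

24*exp(-2*s)/s^5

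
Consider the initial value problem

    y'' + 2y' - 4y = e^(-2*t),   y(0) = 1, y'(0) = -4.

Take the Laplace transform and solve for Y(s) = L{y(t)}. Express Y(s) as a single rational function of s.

Y(s) = (s^2 - 3)/(s^3 + 4*s^2 - 8)

Apply the Laplace transform to the equation.
The derivative rules (L{y''} = s^2 Y - s·y(0) - y'(0) and L{y'} = sY - y(0), with y(0) = 1, y'(0) = -4) turn the left side into (s^2 + 2*s - 4)Y - (s - 2).
The right side is L{e^(-2*t)} = 1/(s + 2).
So (s^2 + 2*s - 4)Y = 1/(s + 2) + (s - 2).
Divide through and combine into a single rational function.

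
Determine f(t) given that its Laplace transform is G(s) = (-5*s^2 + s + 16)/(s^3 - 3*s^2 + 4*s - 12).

Factor the denominator: s^3 - 3*s^2 + 4*s - 12 = (s - 3)*(s^2 + 4).
Partial fraction decomposition gives [-2/(s - 3)] + [-3*s/(s^2 + 4)] + [-8/(s^2 + 4)].
Invert each term: -2/(s - 3) ↔ -2e^(3t); -3·s/(s^2 + 4) ↔ -3cos(2t); -4·2/(s^2 + 4) ↔ -4sin(2t).

f(t) = -2*exp(3*t) - 4*sin(2*t) - 3*cos(2*t)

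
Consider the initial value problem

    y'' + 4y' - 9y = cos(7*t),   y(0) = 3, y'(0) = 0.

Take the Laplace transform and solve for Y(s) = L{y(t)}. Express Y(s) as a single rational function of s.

Y(s) = (3*s^3 + 12*s^2 + 148*s + 588)/(s^4 + 4*s^3 + 40*s^2 + 196*s - 441)

Transform both sides with L{·}.
The derivative rules (L{y''} = s^2 Y - s·y(0) - y'(0) and L{y'} = sY - y(0), with y(0) = 3, y'(0) = 0) turn the left side into (s^2 + 4*s - 9)Y - (3*s + 12).
The right side is L{cos(7*t)} = s/(s^2 + 49).
So (s^2 + 4*s - 9)Y = s/(s^2 + 49) + (3*s + 12).
Divide through and combine into a single rational function.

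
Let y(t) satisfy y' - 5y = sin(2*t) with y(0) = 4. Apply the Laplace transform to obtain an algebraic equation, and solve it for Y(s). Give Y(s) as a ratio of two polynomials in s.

Laplace-transform each side.
Using L{y'} = sY - y(0) = sY - 4, the left side becomes (s - 5)Y - (4).
The right side is L{sin(2*t)} = 2/(s^2 + 4).
So (s - 5)Y = 2/(s^2 + 4) + (4).
Solve for Y(s) and write it as one ratio of polynomials.

Y(s) = (4*s^2 + 18)/(s^3 - 5*s^2 + 4*s - 20)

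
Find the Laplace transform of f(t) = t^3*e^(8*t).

L{t^3} = 3!/s^4 = 6/s^4.
By the first shifting theorem, multiplying by e^(8t) replaces s with s - 8.

6/(s - 8)^4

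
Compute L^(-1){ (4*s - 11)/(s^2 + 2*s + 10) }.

Complete the square in the denominator: s^2 + 2*s + 10 = (s + 1)^2 + 3^2.
Split the numerator to match: 4*s - 11 = 4·(s + 1) - 5·3.
Invert each term: 4·(s + 1)/((s + 1)^2 + 9) ↔ 4e^(-t)cos(3t); -5·3/((s + 1)^2 + 9) ↔ -5e^(-t)sin(3t).

-5*exp(-t)*sin(3*t) + 4*exp(-t)*cos(3*t)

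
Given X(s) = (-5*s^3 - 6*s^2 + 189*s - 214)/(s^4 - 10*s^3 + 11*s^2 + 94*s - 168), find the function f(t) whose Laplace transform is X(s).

Factor the denominator: s^4 - 10*s^3 + 11*s^2 + 94*s - 168 = (s - 7)*(s - 4)*(s - 2)*(s + 3).
Partial fraction decomposition gives [2/(s + 3)] + [-3/(s - 4)] + [-6/(s - 7)] + [2/(s - 2)].
Invert each term: 2/(s + 3) ↔ 2e^(-3t); -3/(s - 4) ↔ -3e^(4t); -6/(s - 7) ↔ -6e^(7t); 2/(s - 2) ↔ 2e^(2t).

f(t) = -6*exp(7*t) - 3*exp(4*t) + 2*exp(2*t) + 2*exp(-3*t)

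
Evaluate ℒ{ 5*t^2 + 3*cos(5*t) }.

3*s/(s^2 + 25) + 10/s^3

Apply the Laplace transform termwise.
(3)·[L{cos(5t)} = s/(s^2 + 25)]; (5)·[L{t^2} = 2!/s^3 = 2/s^3].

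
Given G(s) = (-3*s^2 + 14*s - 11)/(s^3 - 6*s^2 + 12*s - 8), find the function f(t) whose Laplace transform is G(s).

Factor the denominator: s^3 - 6*s^2 + 12*s - 8 = (s - 2)^3.
Partial fraction decomposition gives [-3/(s - 2)] + [2/(s - 2)^2] + [5/(s - 2)^3].
Invert each term: -3/(s - 2) ↔ -3e^(2t); 2/(s - 2)^2 ↔ 2t·e^(2t); 5/(s - 2)^3 ↔ (5/2)t^2·e^(2t).

f(t) = 5*t^2*exp(2*t)/2 + 2*t*exp(2*t) - 3*exp(2*t)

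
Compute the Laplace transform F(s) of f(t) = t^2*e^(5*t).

L{e^(5t)} = 1/(s - 5).
Then apply L{t^2·g(t)} = (-1)^2 d^2/ds^2[G(s)] with G(s) = 1/(s - 5):
differentiating 2 times and applying the sign gives 2/(s - 5)^3.

F(s) = 2/(s - 5)^3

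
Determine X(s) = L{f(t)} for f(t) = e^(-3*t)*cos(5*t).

X(s) = (s + 3)/((s + 3)^2 + 25)

L{cos(5t)} = s/(s^2 + 25).
By the first shifting theorem, multiplying by e^(-3t) replaces s with s + 3.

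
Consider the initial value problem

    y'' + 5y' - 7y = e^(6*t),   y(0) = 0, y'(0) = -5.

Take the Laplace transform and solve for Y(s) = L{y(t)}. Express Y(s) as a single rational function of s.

Laplace-transform each side.
The derivative rules (L{y''} = s^2 Y - s·y(0) - y'(0) and L{y'} = sY - y(0), with y(0) = 0, y'(0) = -5) turn the left side into (s^2 + 5*s - 7)Y - (-5).
The right side is L{e^(6*t)} = 1/(s - 6).
So (s^2 + 5*s - 7)Y = 1/(s - 6) + (-5).
Isolate Y and clear denominators.

Y(s) = (-5*s + 31)/(s^3 - s^2 - 37*s + 42)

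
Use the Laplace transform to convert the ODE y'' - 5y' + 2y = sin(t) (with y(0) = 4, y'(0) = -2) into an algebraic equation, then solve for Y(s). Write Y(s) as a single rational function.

Y(s) = (4*s^3 - 22*s^2 + 4*s - 21)/(s^4 - 5*s^3 + 3*s^2 - 5*s + 2)

Take the Laplace transform of both sides.
The derivative rules (L{y''} = s^2 Y - s·y(0) - y'(0) and L{y'} = sY - y(0), with y(0) = 4, y'(0) = -2) turn the left side into (s^2 - 5*s + 2)Y - (4*s - 22).
The right side is L{sin(t)} = 1/(s^2 + 1).
So (s^2 - 5*s + 2)Y = 1/(s^2 + 1) + (4*s - 22).
Divide through and combine into a single rational function.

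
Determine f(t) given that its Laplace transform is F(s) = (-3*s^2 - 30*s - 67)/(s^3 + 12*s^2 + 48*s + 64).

Factor the denominator: s^3 + 12*s^2 + 48*s + 64 = (s + 4)^3.
Partial fraction decomposition gives [-3/(s + 4)] + [-6/(s + 4)^2] + [5/(s + 4)^3].
Invert each term: -3/(s + 4) ↔ -3e^(-4t); -6/(s + 4)^2 ↔ -6t·e^(-4t); 5/(s + 4)^3 ↔ (5/2)t^2·e^(-4t).

f(t) = 5*t^2*exp(-4*t)/2 - 6*t*exp(-4*t) - 3*exp(-4*t)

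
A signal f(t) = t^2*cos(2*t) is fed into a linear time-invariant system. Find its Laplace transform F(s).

F(s) = 2*s*(s^2 - 12)/(s^2 + 4)^3

L{cos(2t)} = s/(s^2 + 4).
Then apply L{t^2·g(t)} = (-1)^2 d^2/ds^2[G(s)] with G(s) = s/(s^2 + 4):
differentiating 2 times and applying the sign gives 2*s*(s^2 - 12)/(s^2 + 4)^3.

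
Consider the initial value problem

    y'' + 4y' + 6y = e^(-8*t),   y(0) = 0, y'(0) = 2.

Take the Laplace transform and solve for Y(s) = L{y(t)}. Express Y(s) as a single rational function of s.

Y(s) = (2*s + 17)/(s^3 + 12*s^2 + 38*s + 48)

Apply the Laplace transform to the equation.
Using L{y''} = s^2 Y - s·y(0) - y'(0) and L{y'} = sY - y(0), with y(0) = 0, y'(0) = 2, the left side becomes (s^2 + 4*s + 6)Y - (2).
The right side is L{e^(-8*t)} = 1/(s + 8).
So (s^2 + 4*s + 6)Y = 1/(s + 8) + (2).
Isolate Y and clear denominators.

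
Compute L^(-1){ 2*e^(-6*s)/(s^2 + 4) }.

Heaviside(t - 6)*(sin(2*t - 12))

The factor e^(-6s) signals a time shift by c = 6 (second shifting theorem).
L{sin(2t)} = 2/(s^2 + 4), so L^-1{2/(s^2 + 4)} = sin(2*t).
Hence the inverse is u(t - 6) times that function evaluated at t - 6.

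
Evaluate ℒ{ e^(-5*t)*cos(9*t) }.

(s + 5)/((s + 5)^2 + 81)

L{cos(9t)} = s/(s^2 + 81).
By the first shifting theorem, multiplying by e^(-5t) replaces s with s + 5.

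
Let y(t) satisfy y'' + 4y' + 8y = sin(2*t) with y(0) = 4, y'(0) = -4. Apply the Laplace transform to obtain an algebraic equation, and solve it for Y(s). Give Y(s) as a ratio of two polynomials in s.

Transform both sides with L{·}.
Using L{y''} = s^2 Y - s·y(0) - y'(0) and L{y'} = sY - y(0), with y(0) = 4, y'(0) = -4, the left side becomes (s^2 + 4*s + 8)Y - (4*s + 12).
The right side is L{sin(2*t)} = 2/(s^2 + 4).
So (s^2 + 4*s + 8)Y = 2/(s^2 + 4) + (4*s + 12).
Solve for Y(s) and write it as one ratio of polynomials.

Y(s) = (4*s^3 + 12*s^2 + 16*s + 50)/(s^4 + 4*s^3 + 12*s^2 + 16*s + 32)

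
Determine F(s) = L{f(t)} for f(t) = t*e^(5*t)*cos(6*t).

F(s) = (s - 11)*(s + 1)/(s^2 - 10*s + 61)^2

L{cos(6t)} = s/(s^2 + 36).
Multiplying by e^(5t) shifts s → s - 5, so L{e^(5*t)*cos(6*t)} = (s - 5)/((s - 5)^2 + 36).
Then apply L{t·g(t)} = -d/ds[G(s)] with G(s) = (s - 5)/((s - 5)^2 + 36):
differentiating 1 time and applying the sign gives (s - 11)*(s + 1)/(s^2 - 10*s + 61)^2.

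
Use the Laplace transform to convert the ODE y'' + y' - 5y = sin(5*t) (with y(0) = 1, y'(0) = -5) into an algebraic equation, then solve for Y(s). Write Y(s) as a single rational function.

Transform both sides with L{·}.
With L{y''} = s^2 Y - s·y(0) - y'(0) and L{y'} = sY - y(0), with y(0) = 1, y'(0) = -5: the LHS transforms to (s^2 + s - 5)Y - (s - 4).
The right side is L{sin(5*t)} = 5/(s^2 + 25).
So (s^2 + s - 5)Y = 5/(s^2 + 25) + (s - 4).
Isolate Y and clear denominators.

Y(s) = (s^3 - 4*s^2 + 25*s - 95)/(s^4 + s^3 + 20*s^2 + 25*s - 125)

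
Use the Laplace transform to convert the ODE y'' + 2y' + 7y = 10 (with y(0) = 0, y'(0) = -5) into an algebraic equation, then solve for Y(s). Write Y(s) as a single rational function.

Apply the Laplace transform to the equation.
The derivative rules (L{y''} = s^2 Y - s·y(0) - y'(0) and L{y'} = sY - y(0), with y(0) = 0, y'(0) = -5) turn the left side into (s^2 + 2*s + 7)Y - (-5).
The right side is L{10} = 10/s.
So (s^2 + 2*s + 7)Y = 10/s + (-5).
Solve for Y(s) and write it as one ratio of polynomials.

Y(s) = (-5*s + 10)/(s^3 + 2*s^2 + 7*s)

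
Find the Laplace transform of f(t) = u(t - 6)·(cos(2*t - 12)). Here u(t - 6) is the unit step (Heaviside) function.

By the second shifting theorem, L{u(t - c)·g(t - c)} = e^(-cs)·G(s) with c = 6 and G(s) = L{g(t)}.
L{cos(2t)} = s/(s^2 + 4).

s*exp(-6*s)/(s^2 + 4)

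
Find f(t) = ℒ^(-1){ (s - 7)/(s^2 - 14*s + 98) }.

f(t) = exp(7*t)*cos(7*t)

Rewrite the denominator: s^2 - 14*s + 98 = (s - 7)^2 + 49.
The form in (s - 7) signals a first-shifting-theorem factor e^(7t).
Since L{cos(7t)} = s/(s^2 + 49), the inverse is e^(7*t)*cos(7*t).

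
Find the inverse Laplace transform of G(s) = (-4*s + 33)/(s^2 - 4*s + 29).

5*exp(2*t)*sin(5*t) - 4*exp(2*t)*cos(5*t)

Complete the square in the denominator: s^2 - 4*s + 29 = (s - 2)^2 + 5^2.
Split the numerator to match: -4*s + 33 = -4·(s - 2) + 5·5.
Invert each term: -4·(s - 2)/((s - 2)^2 + 25) ↔ -4e^(2t)cos(5t); 5·5/((s - 2)^2 + 25) ↔ 5e^(2t)sin(5t).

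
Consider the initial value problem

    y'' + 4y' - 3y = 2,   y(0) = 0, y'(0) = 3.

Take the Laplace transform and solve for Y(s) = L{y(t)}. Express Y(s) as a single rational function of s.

Take the Laplace transform of both sides.
Using L{y''} = s^2 Y - s·y(0) - y'(0) and L{y'} = sY - y(0), with y(0) = 0, y'(0) = 3, the left side becomes (s^2 + 4*s - 3)Y - (3).
The right side is L{2} = 2/s.
So (s^2 + 4*s - 3)Y = 2/s + (3).
Solve for Y(s) and write it as one ratio of polynomials.

Y(s) = (3*s + 2)/(s^3 + 4*s^2 - 3*s)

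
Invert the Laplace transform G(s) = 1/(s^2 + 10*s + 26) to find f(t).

Rewrite the denominator: s^2 + 10*s + 26 = (s + 5)^2 + 1.
The form in (s + 5) signals a first-shifting-theorem factor e^(-5t).
Since L{sin(t)} = 1/(s^2 + 1), the inverse is e^(-5*t)*sin(t).

f(t) = exp(-5*t)*sin(t)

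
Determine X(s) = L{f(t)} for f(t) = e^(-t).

L{e^(-t)} = 1/(s + 1).

X(s) = 1/(s + 1)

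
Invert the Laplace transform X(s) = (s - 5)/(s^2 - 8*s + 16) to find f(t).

Factor the denominator: s^2 - 8*s + 16 = (s - 4)^2.
Partial fraction decomposition gives [1/(s - 4)] + [-1/(s - 4)^2].
Invert each term: 1/(s - 4) ↔ e^(4t); -1/(s - 4)^2 ↔ -t·e^(4t).

f(t) = -t*exp(4*t) + exp(4*t)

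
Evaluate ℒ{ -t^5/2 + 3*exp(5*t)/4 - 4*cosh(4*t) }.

Apply the Laplace transform termwise.
(3/4)·[L{e^(5t)} = 1/(s - 5)]; (-4)·[L{cosh(4t)} = s/(s^2 - 16)]; (-1/2)·[L{t^5} = 5!/s^6 = 120/s^6].

-4*s/(s^2 - 16) + 3/(4*(s - 5)) - 60/s^6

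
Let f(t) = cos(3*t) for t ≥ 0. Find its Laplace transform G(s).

L{cos(3t)} = s/(s^2 + 9).

G(s) = s/(s^2 + 9)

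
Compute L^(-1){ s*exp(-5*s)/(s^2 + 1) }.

Heaviside(t - 5)*(cos(t - 5))

The factor e^(-5s) signals a time shift by c = 5 (second shifting theorem).
L{cos(t)} = s/(s^2 + 1), so L^-1{s/(s^2 + 1)} = cos(t).
Hence the inverse is u(t - 5) times that function evaluated at t - 5.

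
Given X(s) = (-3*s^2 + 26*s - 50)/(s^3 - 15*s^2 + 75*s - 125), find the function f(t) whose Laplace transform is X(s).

f(t) = 5*t^2*exp(5*t)/2 - 4*t*exp(5*t) - 3*exp(5*t)

Factor the denominator: s^3 - 15*s^2 + 75*s - 125 = (s - 5)^3.
Partial fraction decomposition gives [-3/(s - 5)] + [-4/(s - 5)^2] + [5/(s - 5)^3].
Invert each term: -3/(s - 5) ↔ -3e^(5t); -4/(s - 5)^2 ↔ -4t·e^(5t); 5/(s - 5)^3 ↔ (5/2)t^2·e^(5t).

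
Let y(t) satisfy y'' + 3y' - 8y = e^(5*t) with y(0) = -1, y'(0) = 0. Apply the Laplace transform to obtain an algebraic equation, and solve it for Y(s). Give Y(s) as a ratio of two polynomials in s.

Y(s) = (-s^2 + 2*s + 16)/(s^3 - 2*s^2 - 23*s + 40)

Apply the Laplace transform to the equation.
The derivative rules (L{y''} = s^2 Y - s·y(0) - y'(0) and L{y'} = sY - y(0), with y(0) = -1, y'(0) = 0) turn the left side into (s^2 + 3*s - 8)Y - (-s - 3).
The right side is L{e^(5*t)} = 1/(s - 5).
So (s^2 + 3*s - 8)Y = 1/(s - 5) + (-s - 3).
Solve for Y(s) and write it as one ratio of polynomials.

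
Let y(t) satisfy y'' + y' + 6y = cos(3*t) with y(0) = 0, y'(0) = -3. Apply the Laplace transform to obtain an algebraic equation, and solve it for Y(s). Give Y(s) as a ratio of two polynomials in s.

Apply the Laplace transform to the equation.
The derivative rules (L{y''} = s^2 Y - s·y(0) - y'(0) and L{y'} = sY - y(0), with y(0) = 0, y'(0) = -3) turn the left side into (s^2 + s + 6)Y - (-3).
The right side is L{cos(3*t)} = s/(s^2 + 9).
So (s^2 + s + 6)Y = s/(s^2 + 9) + (-3).
Isolate Y and clear denominators.

Y(s) = (-3*s^2 + s - 27)/(s^4 + s^3 + 15*s^2 + 9*s + 54)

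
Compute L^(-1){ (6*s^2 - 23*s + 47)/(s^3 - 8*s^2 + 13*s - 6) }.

-6*t*exp(t) + 5*exp(6*t) + exp(t)

Factor the denominator: s^3 - 8*s^2 + 13*s - 6 = (s - 6)*(s - 1)^2.
Partial fraction decomposition gives [1/(s - 1)] + [-6/(s - 1)^2] + [5/(s - 6)].
Invert each term: 1/(s - 1) ↔ e^(t); -6/(s - 1)^2 ↔ -6t·e^(t); 5/(s - 6) ↔ 5e^(6t).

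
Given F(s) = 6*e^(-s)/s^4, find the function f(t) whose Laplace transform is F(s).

The factor e^(-s) signals a time shift by c = 1 (second shifting theorem).
L{t^3} = 3!/s^4 = 6/s^4, so L^-1{6/s^4} = t^3.
Hence the inverse is u(t - 1) times that function evaluated at t - 1.

f(t) = Heaviside(t - 1)*((t - 1)^3)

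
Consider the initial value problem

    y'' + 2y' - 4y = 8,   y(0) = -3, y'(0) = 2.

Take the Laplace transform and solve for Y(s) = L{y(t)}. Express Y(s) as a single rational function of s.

Y(s) = (-3*s^2 - 4*s + 8)/(s^3 + 2*s^2 - 4*s)

Laplace-transform each side.
The derivative rules (L{y''} = s^2 Y - s·y(0) - y'(0) and L{y'} = sY - y(0), with y(0) = -3, y'(0) = 2) turn the left side into (s^2 + 2*s - 4)Y - (-3*s - 4).
The right side is L{8} = 8/s.
So (s^2 + 2*s - 4)Y = 8/s + (-3*s - 4).
Isolate Y and clear denominators.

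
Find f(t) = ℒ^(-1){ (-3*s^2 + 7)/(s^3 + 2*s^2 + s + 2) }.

Factor the denominator: s^3 + 2*s^2 + s + 2 = (s + 2)*(s^2 + 1).
Partial fraction decomposition gives [-1/(s + 2)] + [-2*s/(s^2 + 1)] + [4/(s^2 + 1)].
Invert each term: -1/(s + 2) ↔ -e^(-2t); -2·s/(s^2 + 1) ↔ -2cos(t); 4·1/(s^2 + 1) ↔ 4sin(t).

f(t) = 4*sin(t) - 2*cos(t) - exp(-2*t)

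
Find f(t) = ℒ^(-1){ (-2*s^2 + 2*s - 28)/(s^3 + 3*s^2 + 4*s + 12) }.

f(t) = -2*sin(2*t) + 2*cos(2*t) - 4*exp(-3*t)

Factor the denominator: s^3 + 3*s^2 + 4*s + 12 = (s + 3)*(s^2 + 4).
Partial fraction decomposition gives [-4/(s + 3)] + [2*s/(s^2 + 4)] + [-4/(s^2 + 4)].
Invert each term: -4/(s + 3) ↔ -4e^(-3t); 2·s/(s^2 + 4) ↔ 2cos(2t); -2·2/(s^2 + 4) ↔ -2sin(2t).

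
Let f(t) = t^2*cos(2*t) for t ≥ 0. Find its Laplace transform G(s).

L{cos(2t)} = s/(s^2 + 4).
Then apply L{t^2·g(t)} = (-1)^2 d^2/ds^2[H(s)] with H(s) = s/(s^2 + 4):
differentiating 2 times and applying the sign gives 2*s*(s^2 - 12)/(s^2 + 4)^3.

G(s) = 2*s*(s^2 - 12)/(s^2 + 4)^3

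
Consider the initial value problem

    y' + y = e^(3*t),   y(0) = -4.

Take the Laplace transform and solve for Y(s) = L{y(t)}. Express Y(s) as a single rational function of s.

Apply the Laplace transform to the equation.
The derivative rules (L{y'} = sY - y(0) = sY - (-4)) turn the left side into (s + 1)Y - (-4).
The right side is L{e^(3*t)} = 1/(s - 3).
So (s + 1)Y = 1/(s - 3) + (-4).
Solve for Y(s) and write it as one ratio of polynomials.

Y(s) = (-4*s + 13)/(s^2 - 2*s - 3)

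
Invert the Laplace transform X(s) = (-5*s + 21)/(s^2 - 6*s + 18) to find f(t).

f(t) = 2*exp(3*t)*sin(3*t) - 5*exp(3*t)*cos(3*t)

Complete the square in the denominator: s^2 - 6*s + 18 = (s - 3)^2 + 3^2.
Split the numerator to match: -5*s + 21 = -5·(s - 3) + 2·3.
Invert each term: -5·(s - 3)/((s - 3)^2 + 9) ↔ -5e^(3t)cos(3t); 2·3/((s - 3)^2 + 9) ↔ 2e^(3t)sin(3t).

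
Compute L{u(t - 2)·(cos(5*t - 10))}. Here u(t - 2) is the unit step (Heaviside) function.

By the second shifting theorem, L{u(t - c)·g(t - c)} = e^(-cs)·G(s) with c = 2 and G(s) = L{g(t)}.
L{cos(5t)} = s/(s^2 + 25).

s*exp(-2*s)/(s^2 + 25)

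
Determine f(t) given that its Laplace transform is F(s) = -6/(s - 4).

f(t) = -6*exp(4*t)

Since L{e^(4t)} = 1/(s - 4), the inverse is exp(4*t), scaled by -6.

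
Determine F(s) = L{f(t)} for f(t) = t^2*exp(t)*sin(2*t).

F(s) = 4*(3*s^2 - 6*s - 1)/(s^2 - 2*s + 5)^3

L{sin(2t)} = 2/(s^2 + 4).
Multiplying by e^(t) shifts s → s - 1, so L{exp(t)*sin(2*t)} = 2/((s - 1)^2 + 4).
Then apply L{t^2·g(t)} = (-1)^2 d^2/ds^2[G(s)] with G(s) = 2/((s - 1)^2 + 4):
differentiating 2 times and applying the sign gives 4*(3*s^2 - 6*s - 1)/(s^2 - 2*s + 5)^3.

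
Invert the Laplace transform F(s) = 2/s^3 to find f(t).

Since L{t^2} = 2!/s^3 = 2/s^3, the inverse is t^2.

f(t) = t^2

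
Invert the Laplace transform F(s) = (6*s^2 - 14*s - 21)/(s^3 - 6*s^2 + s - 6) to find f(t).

Factor the denominator: s^3 - 6*s^2 + s - 6 = (s - 6)*(s^2 + 1).
Partial fraction decomposition gives [3/(s - 6)] + [3*s/(s^2 + 1)] + [4/(s^2 + 1)].
Invert each term: 3/(s - 6) ↔ 3e^(6t); 3·s/(s^2 + 1) ↔ 3cos(t); 4·1/(s^2 + 1) ↔ 4sin(t).

f(t) = 3*exp(6*t) + 4*sin(t) + 3*cos(t)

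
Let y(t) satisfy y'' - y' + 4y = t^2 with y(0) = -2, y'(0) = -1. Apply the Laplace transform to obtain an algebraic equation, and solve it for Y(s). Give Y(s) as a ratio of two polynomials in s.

Laplace-transform each side.
The derivative rules (L{y''} = s^2 Y - s·y(0) - y'(0) and L{y'} = sY - y(0), with y(0) = -2, y'(0) = -1) turn the left side into (s^2 - s + 4)Y - (-2*s + 1).
The right side is L{t^2} = 2/s^3.
So (s^2 - s + 4)Y = 2/s^3 + (-2*s + 1).
Isolate Y and clear denominators.

Y(s) = (-2*s^4 + s^3 + 2)/(s^5 - s^4 + 4*s^3)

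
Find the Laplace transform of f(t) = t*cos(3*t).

L{cos(3t)} = s/(s^2 + 9).
Then apply L{t·g(t)} = -d/ds[G(s)] with G(s) = s/(s^2 + 9):
differentiating 1 time and applying the sign gives (s - 3)*(s + 3)/(s^2 + 9)^2.

(s - 3)*(s + 3)/(s^2 + 9)^2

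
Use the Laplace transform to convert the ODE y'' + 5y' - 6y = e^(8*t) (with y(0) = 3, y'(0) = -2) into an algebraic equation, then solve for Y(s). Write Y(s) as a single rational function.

Y(s) = (3*s^2 - 11*s - 103)/(s^3 - 3*s^2 - 46*s + 48)

Apply the Laplace transform to the equation.
With L{y''} = s^2 Y - s·y(0) - y'(0) and L{y'} = sY - y(0), with y(0) = 3, y'(0) = -2: the LHS transforms to (s^2 + 5*s - 6)Y - (3*s + 13).
The right side is L{e^(8*t)} = 1/(s - 8).
So (s^2 + 5*s - 6)Y = 1/(s - 8) + (3*s + 13).
Divide through and combine into a single rational function.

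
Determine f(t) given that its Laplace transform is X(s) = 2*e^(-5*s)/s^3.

f(t) = Heaviside(t - 5)*((t - 5)^2)

The factor e^(-5s) signals a time shift by c = 5 (second shifting theorem).
L{t^2} = 2!/s^3 = 2/s^3, so L^-1{2/s^3} = t^2.
Hence the inverse is u(t - 5) times that function evaluated at t - 5.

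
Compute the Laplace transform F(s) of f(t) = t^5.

L{t^5} = 5!/s^6 = 120/s^6.

F(s) = 120/s^6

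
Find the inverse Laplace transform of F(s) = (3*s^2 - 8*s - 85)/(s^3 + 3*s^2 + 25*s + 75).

Factor the denominator: s^3 + 3*s^2 + 25*s + 75 = (s + 3)*(s^2 + 25).
Partial fraction decomposition gives [-1/(s + 3)] + [4*s/(s^2 + 25)] + [-20/(s^2 + 25)].
Invert each term: -1/(s + 3) ↔ -e^(-3t); 4·s/(s^2 + 25) ↔ 4cos(5t); -4·5/(s^2 + 25) ↔ -4sin(5t).

-4*sin(5*t) + 4*cos(5*t) - exp(-3*t)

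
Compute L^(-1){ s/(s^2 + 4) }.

cos(2*t)

Since L{cos(2t)} = s/(s^2 + 4), the inverse is cos(2*t).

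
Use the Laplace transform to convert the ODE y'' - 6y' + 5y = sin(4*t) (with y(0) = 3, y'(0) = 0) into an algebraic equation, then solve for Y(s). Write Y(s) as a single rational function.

Apply the Laplace transform to the equation.
With L{y''} = s^2 Y - s·y(0) - y'(0) and L{y'} = sY - y(0), with y(0) = 3, y'(0) = 0: the LHS transforms to (s^2 - 6*s + 5)Y - (3*s - 18).
The right side is L{sin(4*t)} = 4/(s^2 + 16).
So (s^2 - 6*s + 5)Y = 4/(s^2 + 16) + (3*s - 18).
Divide through and combine into a single rational function.

Y(s) = (3*s^3 - 18*s^2 + 48*s - 284)/(s^4 - 6*s^3 + 21*s^2 - 96*s + 80)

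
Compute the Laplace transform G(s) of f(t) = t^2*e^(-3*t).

G(s) = 2/(s + 3)^3

L{e^(-3t)} = 1/(s + 3).
Then apply L{t^2·g(t)} = (-1)^2 d^2/ds^2[H(s)] with H(s) = 1/(s + 3):
differentiating 2 times and applying the sign gives 2/(s + 3)^3.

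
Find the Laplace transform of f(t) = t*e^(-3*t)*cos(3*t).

s*(s + 6)/(s^2 + 6*s + 18)^2

L{cos(3t)} = s/(s^2 + 9).
Multiplying by e^(-3t) shifts s → s + 3, so L{e^(-3*t)*cos(3*t)} = (s + 3)/((s + 3)^2 + 9).
Then apply L{t·g(t)} = -d/ds[G(s)] with G(s) = (s + 3)/((s + 3)^2 + 9):
differentiating 1 time and applying the sign gives s*(s + 6)/(s^2 + 6*s + 18)^2.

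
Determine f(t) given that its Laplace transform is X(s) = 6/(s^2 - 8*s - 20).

f(t) = exp(4*t)*sinh(6*t)

Rewrite the denominator: s^2 - 8*s - 20 = (s - 4)^2 - 36.
The form in (s - 4) signals a first-shifting-theorem factor e^(4t).
Since L{sinh(6t)} = 6/(s^2 - 36), the inverse is e^(4*t)*sinh(6*t).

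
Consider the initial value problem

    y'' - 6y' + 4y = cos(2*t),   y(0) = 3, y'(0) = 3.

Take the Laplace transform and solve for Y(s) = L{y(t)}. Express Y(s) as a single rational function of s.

Take the Laplace transform of both sides.
With L{y''} = s^2 Y - s·y(0) - y'(0) and L{y'} = sY - y(0), with y(0) = 3, y'(0) = 3: the LHS transforms to (s^2 - 6*s + 4)Y - (3*s - 15).
The right side is L{cos(2*t)} = s/(s^2 + 4).
So (s^2 - 6*s + 4)Y = s/(s^2 + 4) + (3*s - 15).
Divide through and combine into a single rational function.

Y(s) = (3*s^3 - 15*s^2 + 13*s - 60)/(s^4 - 6*s^3 + 8*s^2 - 24*s + 16)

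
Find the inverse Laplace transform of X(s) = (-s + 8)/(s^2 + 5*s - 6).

exp(t) - 2*exp(-6*t)

Factor the denominator: s^2 + 5*s - 6 = (s - 1)*(s + 6).
Partial fraction decomposition gives [-2/(s + 6)] + [1/(s - 1)].
Invert each term: -2/(s + 6) ↔ -2e^(-6t); 1/(s - 1) ↔ e^(t).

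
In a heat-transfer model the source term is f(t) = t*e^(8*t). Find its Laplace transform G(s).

G(s) = (s - 8)^(-2)

L{e^(8t)} = 1/(s - 8).
Then apply L{t·g(t)} = -d/ds[H(s)] with H(s) = 1/(s - 8):
differentiating 1 time and applying the sign gives (s - 8)^(-2).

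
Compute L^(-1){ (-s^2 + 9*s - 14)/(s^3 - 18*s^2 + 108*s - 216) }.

Factor the denominator: s^3 - 18*s^2 + 108*s - 216 = (s - 6)^3.
Partial fraction decomposition gives [-1/(s - 6)] + [-3/(s - 6)^2] + [4/(s - 6)^3].
Invert each term: -1/(s - 6) ↔ -e^(6t); -3/(s - 6)^2 ↔ -3t·e^(6t); 4/(s - 6)^3 ↔ (2)t^2·e^(6t).

2*t^2*exp(6*t) - 3*t*exp(6*t) - exp(6*t)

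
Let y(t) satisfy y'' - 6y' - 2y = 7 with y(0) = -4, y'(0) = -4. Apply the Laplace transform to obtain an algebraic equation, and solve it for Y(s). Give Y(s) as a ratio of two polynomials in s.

Y(s) = (-4*s^2 + 20*s + 7)/(s^3 - 6*s^2 - 2*s)

Laplace-transform each side.
Using L{y''} = s^2 Y - s·y(0) - y'(0) and L{y'} = sY - y(0), with y(0) = -4, y'(0) = -4, the left side becomes (s^2 - 6*s - 2)Y - (-4*s + 20).
The right side is L{7} = 7/s.
So (s^2 - 6*s - 2)Y = 7/s + (-4*s + 20).
Solve for Y(s) and write it as one ratio of polynomials.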